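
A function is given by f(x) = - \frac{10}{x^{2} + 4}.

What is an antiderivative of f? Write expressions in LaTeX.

Any candidate F(x) must reproduce f(x) exactly when differentiated.
Check: d/dx[- 5 \operatorname{atan}{\left(\frac{x}{2} \right)}] = - \frac{10}{x^{2} + 4} = f(x).

An antiderivative is F(x) = - 5 \operatorname{atan}{\left(\frac{x}{2} \right)}.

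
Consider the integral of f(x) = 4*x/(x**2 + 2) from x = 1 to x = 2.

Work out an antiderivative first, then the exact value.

Antiderivative: F(x) = 2*log(x**2 + 2); value = -2*log(9) + 2*log(18)

f matches the chain-rule pattern g'(h)*h' with inner function h(x) = 3*x**2 + 6; substituting u = h(x) collapses the integral.
F(x) = 2*log(x**2 + 2) is an antiderivative of f.
Check: d/dx[2*log(x**2 + 2)] = 4*x/(x**2 + 2) = f(x).
F(2) = 2*log(6); F(1) = 2*log(3).
Integral = F(2) - F(1) = -2*log(9) + 2*log(18).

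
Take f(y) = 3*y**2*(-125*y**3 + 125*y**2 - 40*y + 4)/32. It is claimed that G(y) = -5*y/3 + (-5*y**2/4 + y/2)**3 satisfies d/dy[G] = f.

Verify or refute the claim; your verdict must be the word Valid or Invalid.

Invalid: d/dy[G] - f = -5/3, which is not 0.

d/dy[G] = -375*y**5/32 + 375*y**4/32 - 15*y**3/4 + 3*y**2/8 - 5/3
d/dy[G] - f(y) = -5/3 != 0.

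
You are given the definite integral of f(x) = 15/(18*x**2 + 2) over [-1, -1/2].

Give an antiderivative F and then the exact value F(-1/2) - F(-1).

Recover f(x) by differentiating a candidate F(x); any mismatch rules it out.
F(x) = 5*atan(3*x)/2 is an antiderivative of f.
Check: d/dx[5*atan(3*x)/2] = 15/(18*x**2 + 2) = f(x).
F(-1/2) = -5*atan(3/2)/2; F(-1) = -5*atan(3)/2.
Integral = F(-1/2) - F(-1) = -5*atan(3/2)/2 + 5*atan(3)/2.

Antiderivative: F(x) = 5*atan(3*x)/2; value = -5*atan(3/2)/2 + 5*atan(3)/2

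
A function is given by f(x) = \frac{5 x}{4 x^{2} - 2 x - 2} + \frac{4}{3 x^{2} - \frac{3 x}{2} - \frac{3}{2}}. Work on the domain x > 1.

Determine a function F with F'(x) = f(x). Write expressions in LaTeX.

An antiderivative is F(x) = \frac{31 \log{\left(x - 1 \right)}}{18} - \frac{17 \log{\left(x + \frac{1}{2} \right)}}{36}.

The denominator factors as 6 \left(x - 1\right) \left(2 x + 1\right); partial fractions split f into directly integrable pieces: - \frac{17}{18 \left(2 x + 1\right)} + \frac{31}{18 \left(x - 1\right)}.
Check: d/dx[\frac{31 \log{\left(x - 1 \right)}}{18} - \frac{17 \log{\left(x + \frac{1}{2} \right)}}{36}] = \frac{15 x + 16}{12 x^{2} - 6 x - 6}, which equals f(x).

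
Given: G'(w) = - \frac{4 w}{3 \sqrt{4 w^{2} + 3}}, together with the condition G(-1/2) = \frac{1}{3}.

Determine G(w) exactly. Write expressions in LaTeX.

G'(w) matches the chain-rule pattern g'(h)*h' with inner function h(w) = 4 w^{2} + 3; substituting u = h(w) collapses the integral.
A general antiderivative is - \frac{\sqrt{4 w^{2} + 3}}{3} + C.
The condition gives C = \frac{1}{3} - (- \frac{2}{3}) = 1.
So G(w) = 1 - \frac{\sqrt{4 w^{2} + 3}}{3}.
Check: d/dw[1 - \frac{\sqrt{4 w^{2} + 3}}{3}] = - \frac{4 w}{3 \sqrt{4 w^{2} + 3}} = G'(w).

G(w) = 1 - \frac{\sqrt{4 w^{2} + 3}}{3}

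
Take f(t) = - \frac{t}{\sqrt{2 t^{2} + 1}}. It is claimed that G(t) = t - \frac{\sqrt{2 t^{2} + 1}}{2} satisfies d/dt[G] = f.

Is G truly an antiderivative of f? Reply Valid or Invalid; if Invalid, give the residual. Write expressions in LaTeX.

Invalid: d/dt[G] - f = 1, which is not 0.

d/dt[G] = \frac{- t + \sqrt{2 t^{2} + 1}}{\sqrt{2 t^{2} + 1}}
d/dt[G] - f(t) = 1 != 0.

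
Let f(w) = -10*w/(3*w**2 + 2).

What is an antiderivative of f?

f matches the chain-rule pattern g'(h)*h' with inner function h(w) = w**2 + 2/3; substituting u = h(w) collapses the integral.
Check: d/dw[-5*log(w**2 + 2/3)/3] = -10*w/(3*w**2 + 2) = f(w).

An antiderivative is F(w) = -5*log(w**2 + 2/3)/3.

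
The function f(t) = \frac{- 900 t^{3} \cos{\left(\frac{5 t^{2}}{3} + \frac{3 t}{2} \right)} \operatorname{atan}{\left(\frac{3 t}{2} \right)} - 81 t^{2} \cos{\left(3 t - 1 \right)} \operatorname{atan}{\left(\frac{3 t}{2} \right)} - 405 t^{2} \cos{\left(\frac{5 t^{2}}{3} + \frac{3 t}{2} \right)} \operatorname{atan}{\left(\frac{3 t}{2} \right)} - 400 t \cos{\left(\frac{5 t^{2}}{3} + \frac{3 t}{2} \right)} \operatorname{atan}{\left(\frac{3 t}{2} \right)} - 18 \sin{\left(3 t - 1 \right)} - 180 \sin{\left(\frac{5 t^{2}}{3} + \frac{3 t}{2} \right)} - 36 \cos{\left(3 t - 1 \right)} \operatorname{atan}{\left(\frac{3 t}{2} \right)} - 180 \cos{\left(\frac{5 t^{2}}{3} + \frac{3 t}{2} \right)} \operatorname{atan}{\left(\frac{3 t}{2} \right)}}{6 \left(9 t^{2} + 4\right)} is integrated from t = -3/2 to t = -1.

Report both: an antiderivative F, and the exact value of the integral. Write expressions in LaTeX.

Recognize the product-rule pattern: f = u'v + uv' with u = - \frac{\sin{\left(3 t - 1 \right)}}{2} - 5 \sin{\left(\frac{5 t^{2}}{3} + \frac{3 t}{2} \right)}, v = \operatorname{atan}{\left(\frac{3 t}{2} \right)}, so integration by parts undoes it.
F(t) = - \frac{\left(\sin{\left(3 t - 1 \right)} + 10 \sin{\left(\frac{5 t^{2}}{3} + \frac{3 t}{2} \right)}\right) \operatorname{atan}{\left(\frac{3 t}{2} \right)}}{2} is an antiderivative of f.
Check: d/dt[- \frac{\left(\sin{\left(3 t - 1 \right)} + 10 \sin{\left(\frac{5 t^{2}}{3} + \frac{3 t}{2} \right)}\right) \operatorname{atan}{\left(\frac{3 t}{2} \right)}}{2}] = \frac{- 900 t^{3} \cos{\left(\frac{5 t^{2}}{3} + \frac{3 t}{2} \right)} \operatorname{atan}{\left(\frac{3 t}{2} \right)} - 81 t^{2} \cos{\left(3 t - 1 \right)} \operatorname{atan}{\left(\frac{3 t}{2} \right)} - 405 t^{2} \cos{\left(\frac{5 t^{2}}{3} + \frac{3 t}{2} \right)} \operatorname{atan}{\left(\frac{3 t}{2} \right)} - 400 t \cos{\left(\frac{5 t^{2}}{3} + \frac{3 t}{2} \right)} \operatorname{atan}{\left(\frac{3 t}{2} \right)} - 18 \sin{\left(3 t - 1 \right)} - 180 \sin{\left(\frac{5 t^{2}}{3} + \frac{3 t}{2} \right)} - 36 \cos{\left(3 t - 1 \right)} \operatorname{atan}{\left(\frac{3 t}{2} \right)} - 180 \cos{\left(\frac{5 t^{2}}{3} + \frac{3 t}{2} \right)} \operatorname{atan}{\left(\frac{3 t}{2} \right)}}{54 t^{2} + 24}, which equals f(t).
F(-1) = - \frac{\sin{\left(4 \right)} \operatorname{atan}{\left(\frac{3}{2} \right)}}{2} + 5 \sin{\left(\frac{1}{6} \right)} \operatorname{atan}{\left(\frac{3}{2} \right)}; F(-3/2) = - \frac{\sin{\left(\frac{11}{2} \right)} \operatorname{atan}{\left(\frac{9}{4} \right)}}{2} + 5 \sin{\left(\frac{3}{2} \right)} \operatorname{atan}{\left(\frac{9}{4} \right)}.
Integral = F(-1) - F(-3/2) = - 5 \sin{\left(\frac{3}{2} \right)} \operatorname{atan}{\left(\frac{9}{4} \right)} + \frac{\sin{\left(\frac{11}{2} \right)} \operatorname{atan}{\left(\frac{9}{4} \right)}}{2} - \frac{\sin{\left(4 \right)} \operatorname{atan}{\left(\frac{3}{2} \right)}}{2} + 5 \sin{\left(\frac{1}{6} \right)} \operatorname{atan}{\left(\frac{3}{2} \right)}.

Antiderivative: F(t) = - \frac{\left(\sin{\left(3 t - 1 \right)} + 10 \sin{\left(\frac{5 t^{2}}{3} + \frac{3 t}{2} \right)}\right) \operatorname{atan}{\left(\frac{3 t}{2} \right)}}{2}; value = - 5 \sin{\left(\frac{3}{2} \right)} \operatorname{atan}{\left(\frac{9}{4} \right)} + \frac{\sin{\left(\frac{11}{2} \right)} \operatorname{atan}{\left(\frac{9}{4} \right)}}{2} - \frac{\sin{\left(4 \right)} \operatorname{atan}{\left(\frac{3}{2} \right)}}{2} + 5 \sin{\left(\frac{1}{6} \right)} \operatorname{atan}{\left(\frac{3}{2} \right)}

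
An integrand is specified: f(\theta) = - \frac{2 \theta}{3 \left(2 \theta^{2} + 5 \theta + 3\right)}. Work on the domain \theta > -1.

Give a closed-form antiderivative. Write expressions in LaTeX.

Factor the denominator (3 \left(\theta + 1\right) \left(2 \theta + 3\right)) and decompose: f = - \frac{2}{2 \theta + 3} + \frac{2}{3 \left(\theta + 1\right)}; each piece integrates to a log, atan, or power term.
Check: d/d\theta[\frac{2 \log{\left(\theta + 1 \right)} - 3 \log{\left(\theta + \frac{3}{2} \right)}}{3}] = - \frac{2 \theta}{6 \theta^{2} + 15 \theta + 9}, which equals f(\theta).

An antiderivative is F(\theta) = \frac{2 \log{\left(\theta + 1 \right)} - 3 \log{\left(\theta + \frac{3}{2} \right)}}{3}.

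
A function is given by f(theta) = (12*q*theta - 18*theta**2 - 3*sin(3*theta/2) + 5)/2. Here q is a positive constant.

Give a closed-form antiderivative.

An antiderivative is F(theta) = 3*q*theta**2 - 3*theta**3 + 5*theta/2 + cos(3*theta/2).

Differentiate the proposed F(theta) back; it has to land on f(theta) exactly.
Check: d/dtheta[3*q*theta**2 - 3*theta**3 + 5*theta/2 + cos(3*theta/2)] = 6*q*theta - 9*theta**2 - 3*sin(3*theta/2)/2 + 5/2, which equals f(theta).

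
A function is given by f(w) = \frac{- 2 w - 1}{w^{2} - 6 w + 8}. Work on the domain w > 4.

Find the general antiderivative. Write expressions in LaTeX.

F(w) = - \frac{9 \log{\left(w - 4 \right)}}{2} + \frac{5 \log{\left(w - 2 \right)}}{2} + C

Factor the denominator (\left(w - 4\right) \left(w - 2\right)) and decompose: f = \frac{5}{2 \left(w - 2\right)} - \frac{9}{2 \left(w - 4\right)}; each piece integrates to a log, atan, or power term.
Check: d/dw[- \frac{9 \log{\left(w - 4 \right)}}{2} + \frac{5 \log{\left(w - 2 \right)}}{2}] = \frac{- 2 w - 1}{w^{2} - 6 w + 8} = f(w).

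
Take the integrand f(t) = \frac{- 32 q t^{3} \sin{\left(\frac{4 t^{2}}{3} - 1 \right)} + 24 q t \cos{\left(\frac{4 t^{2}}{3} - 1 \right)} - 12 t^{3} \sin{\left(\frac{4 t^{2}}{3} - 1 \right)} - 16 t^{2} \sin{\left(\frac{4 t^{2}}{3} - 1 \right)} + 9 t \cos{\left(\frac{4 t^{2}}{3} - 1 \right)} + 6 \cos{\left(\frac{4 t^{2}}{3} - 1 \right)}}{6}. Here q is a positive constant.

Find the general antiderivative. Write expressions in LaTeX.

F(t) = 2 q t^{2} \cos{\left(\frac{4 t^{2}}{3} - 1 \right)} + \frac{3 t^{2} \cos{\left(\frac{4 t^{2}}{3} - 1 \right)}}{4} + t \cos{\left(\frac{4 t^{2}}{3} - 1 \right)} + C

f has the shape u'v + uv' for u = 2 q t^{2} + \frac{3 t^{2}}{4} + t and v = \cos{\left(\frac{4 t^{2}}{3} - 1 \right)} — it is the derivative of the product u*v.
Check: d/dt[2 q t^{2} \cos{\left(\frac{4 t^{2}}{3} - 1 \right)} + \frac{3 t^{2} \cos{\left(\frac{4 t^{2}}{3} - 1 \right)}}{4} + t \cos{\left(\frac{4 t^{2}}{3} - 1 \right)}] = - \frac{16 q t^{3} \sin{\left(\frac{4 t^{2}}{3} - 1 \right)}}{3} + 4 q t \cos{\left(\frac{4 t^{2}}{3} - 1 \right)} - 2 t^{3} \sin{\left(\frac{4 t^{2}}{3} - 1 \right)} - \frac{8 t^{2} \sin{\left(\frac{4 t^{2}}{3} - 1 \right)}}{3} + \frac{3 t \cos{\left(\frac{4 t^{2}}{3} - 1 \right)}}{2} + \cos{\left(\frac{4 t^{2}}{3} - 1 \right)}, which equals f(t).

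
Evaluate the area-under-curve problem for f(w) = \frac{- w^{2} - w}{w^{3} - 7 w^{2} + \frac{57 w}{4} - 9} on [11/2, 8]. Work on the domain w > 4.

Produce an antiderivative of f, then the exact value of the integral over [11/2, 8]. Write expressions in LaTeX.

Factor the denominator (\left(w - 4\right) \left(2 w - 3\right)^{2}) and decompose: f = \frac{22}{5 \left(2 w - 3\right)} + \frac{6}{\left(2 w - 3\right)^{2}} - \frac{16}{5 \left(w - 4\right)}; each piece integrates to a log, atan, or power term.
F(w) = - \frac{16 \log{\left(w - 4 \right)}}{5} + \frac{11 \log{\left(w - \frac{3}{2} \right)}}{5} - \frac{3}{2 w - 3} is an antiderivative of f.
Check: d/dw[- \frac{16 \log{\left(w - 4 \right)}}{5} + \frac{11 \log{\left(w - \frac{3}{2} \right)}}{5} - \frac{3}{2 w - 3}] = \frac{- 4 w^{2} - 4 w}{4 w^{3} - 28 w^{2} + 57 w - 36}, which equals f(w).
F(8) = - \frac{16 \log{\left(4 \right)}}{5} - \frac{3}{13} + \frac{11 \log{\left(\frac{13}{2} \right)}}{5}; F(11/2) = - \frac{16 \log{\left(\frac{3}{2} \right)}}{5} - \frac{3}{8} + \frac{11 \log{\left(4 \right)}}{5}.
Integral = F(8) - F(11/2) = - \frac{27 \log{\left(4 \right)}}{5} + \frac{15}{104} + \frac{16 \log{\left(\frac{3}{2} \right)}}{5} + \frac{11 \log{\left(\frac{13}{2} \right)}}{5}.

Antiderivative: F(w) = - \frac{16 \log{\left(w - 4 \right)}}{5} + \frac{11 \log{\left(w - \frac{3}{2} \right)}}{5} - \frac{3}{2 w - 3}; value = - \frac{27 \log{\left(4 \right)}}{5} + \frac{15}{104} + \frac{16 \log{\left(\frac{3}{2} \right)}}{5} + \frac{11 \log{\left(\frac{13}{2} \right)}}{5}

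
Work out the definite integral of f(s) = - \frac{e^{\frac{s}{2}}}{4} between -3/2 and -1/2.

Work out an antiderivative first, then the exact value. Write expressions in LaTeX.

Antiderivative: F(s) = - \frac{e^{\frac{s}{2}}}{2}; value = - \frac{1}{2 e^{\frac{1}{4}}} + \frac{1}{2 e^{\frac{3}{4}}}

Since d/ds undoes antidifferentiation here, F'(s) = f(s) is required of F(s).
F(s) = - \frac{e^{\frac{s}{2}}}{2} is an antiderivative of f.
Check: d/ds[- \frac{e^{\frac{s}{2}}}{2}] = - \frac{e^{\frac{s}{2}}}{4} = f(s).
F(-1/2) = - \frac{1}{2 e^{\frac{1}{4}}}; F(-3/2) = - \frac{1}{2 e^{\frac{3}{4}}}.
Integral = F(-1/2) - F(-3/2) = - \frac{1}{2 e^{\frac{1}{4}}} + \frac{1}{2 e^{\frac{3}{4}}}.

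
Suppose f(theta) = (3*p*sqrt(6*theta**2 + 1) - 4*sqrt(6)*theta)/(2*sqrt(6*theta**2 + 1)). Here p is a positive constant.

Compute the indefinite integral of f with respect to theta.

A first test for any F(theta): its theta-derivative must equal f(theta) identically.
Check: d/dtheta[3*p*theta/2 - sqrt(4*theta**2 + 2/3)] = (3*p*sqrt(6*theta**2 + 1) - 4*sqrt(6)*theta)/(2*sqrt(6*theta**2 + 1)) = f(theta).

F(theta) = 3*p*theta/2 - sqrt(4*theta**2 + 2/3) + C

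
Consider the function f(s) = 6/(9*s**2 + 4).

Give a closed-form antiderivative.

An antiderivative F(s) passes only if d/ds[F] lands on f(s) exactly.
Check: d/ds[atan(3*s/2)] = 6/(9*s**2 + 4) = f(s).

An antiderivative is F(s) = atan(3*s/2).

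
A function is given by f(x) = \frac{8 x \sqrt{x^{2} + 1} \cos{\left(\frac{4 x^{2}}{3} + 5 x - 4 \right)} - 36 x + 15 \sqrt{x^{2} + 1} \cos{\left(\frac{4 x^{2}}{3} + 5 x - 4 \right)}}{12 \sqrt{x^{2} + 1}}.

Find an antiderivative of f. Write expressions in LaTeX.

Recover f(x) by differentiating a candidate F(x); any mismatch rules it out.
Check: d/dx[\frac{- 12 \sqrt{x^{2} + 1} + \sin{\left(\frac{4 x^{2}}{3} + 5 x - 4 \right)}}{4}] = \frac{8 x \sqrt{x^{2} + 1} \cos{\left(\frac{4 x^{2}}{3} + 5 x - 4 \right)} - 36 x + 15 \sqrt{x^{2} + 1} \cos{\left(\frac{4 x^{2}}{3} + 5 x - 4 \right)}}{12 \sqrt{x^{2} + 1}} = f(x).

An antiderivative is F(x) = \frac{- 12 \sqrt{x^{2} + 1} + \sin{\left(\frac{4 x^{2}}{3} + 5 x - 4 \right)}}{4}.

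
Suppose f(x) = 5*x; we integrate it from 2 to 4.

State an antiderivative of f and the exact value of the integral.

Antiderivative: F(x) = 5*x**2/2; value = 30

Check any antiderivative F(x) by computing F'(x) and comparing it with f(x).
F(x) = 5*x**2/2 is an antiderivative of f.
Check: d/dx[5*x**2/2] = 5*x = f(x).
F(4) = 40; F(2) = 10.
Integral = F(4) - F(2) = 30.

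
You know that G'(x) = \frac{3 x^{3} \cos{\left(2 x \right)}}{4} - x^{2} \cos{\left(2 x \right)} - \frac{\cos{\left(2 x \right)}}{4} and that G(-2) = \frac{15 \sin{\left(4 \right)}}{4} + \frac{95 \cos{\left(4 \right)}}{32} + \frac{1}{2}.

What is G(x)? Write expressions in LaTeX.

The integrand splits into summands that can be handled one at a time.
A general antiderivative is \frac{3 x^{3} \sin{\left(2 x \right)}}{8} - \frac{x^{2} \sin{\left(2 x \right)}}{2} + \frac{9 x^{2} \cos{\left(2 x \right)}}{16} - \frac{9 x \sin{\left(2 x \right)}}{16} - \frac{x \cos{\left(2 x \right)}}{2} + \frac{\sin{\left(2 x \right)}}{8} - \frac{9 \cos{\left(2 x \right)}}{32} + C.
The condition gives C = \frac{15 \sin{\left(4 \right)}}{4} + \frac{95 \cos{\left(4 \right)}}{32} + \frac{1}{2} - (\frac{15 \sin{\left(4 \right)}}{4} + \frac{95 \cos{\left(4 \right)}}{32}) = \frac{1}{2}.
So G(x) = \frac{12 x^{3} \sin{\left(2 x \right)} - 16 x^{2} \sin{\left(2 x \right)} + 18 x^{2} \cos{\left(2 x \right)} - 18 x \sin{\left(2 x \right)} - 16 x \cos{\left(2 x \right)} + 4 \sin{\left(2 x \right)} - 9 \cos{\left(2 x \right)} + 16}{32}.
Check: d/dx[\frac{12 x^{3} \sin{\left(2 x \right)} - 16 x^{2} \sin{\left(2 x \right)} + 18 x^{2} \cos{\left(2 x \right)} - 18 x \sin{\left(2 x \right)} - 16 x \cos{\left(2 x \right)} + 4 \sin{\left(2 x \right)} - 9 \cos{\left(2 x \right)} + 16}{32}] = \frac{3 x^{3} \cos{\left(2 x \right)}}{4} - x^{2} \cos{\left(2 x \right)} - \frac{\cos{\left(2 x \right)}}{4} = G'(x).

G(x) = \frac{12 x^{3} \sin{\left(2 x \right)} - 16 x^{2} \sin{\left(2 x \right)} + 18 x^{2} \cos{\left(2 x \right)} - 18 x \sin{\left(2 x \right)} - 16 x \cos{\left(2 x \right)} + 4 \sin{\left(2 x \right)} - 9 \cos{\left(2 x \right)} + 16}{32}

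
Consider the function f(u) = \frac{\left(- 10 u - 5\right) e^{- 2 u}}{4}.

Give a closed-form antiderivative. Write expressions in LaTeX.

An antiderivative is F(u) = \frac{5 u e^{- 2 u}}{4} + \frac{5 e^{- 2 u}}{4}.

Recognize the product-rule pattern: f = v'r + vr' with v = \frac{5 u}{4} + \frac{5}{4}, r = e^{- 2 u}, so integration by parts undoes it.
Check: d/du[\frac{5 u e^{- 2 u}}{4} + \frac{5 e^{- 2 u}}{4}] = \frac{\left(- 10 u - 5\right) e^{- 2 u}}{4} = f(u).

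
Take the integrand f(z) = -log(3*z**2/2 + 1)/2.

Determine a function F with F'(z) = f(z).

Any candidate F(z) must reproduce f(z) exactly when differentiated.
Check: d/dz[(-3*z*log(3*z**2/2 + 1) + 6*z - 2*sqrt(6)*atan(sqrt(6)*z/2))/6] = -log(3*z**2/2 + 1)/2 = f(z).

An antiderivative is F(z) = (-3*z*log(3*z**2/2 + 1) + 6*z - 2*sqrt(6)*atan(sqrt(6)*z/2))/6.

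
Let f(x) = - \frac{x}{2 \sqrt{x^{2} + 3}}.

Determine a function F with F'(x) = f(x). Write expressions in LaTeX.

An antiderivative is F(x) = - \frac{\sqrt{x^{2} + 3}}{2}.

f matches the chain-rule pattern g'(h)*h' with inner function h(x) = x^{2} + 3; substituting u = h(x) collapses the integral.
Check: d/dx[- \frac{\sqrt{x^{2} + 3}}{2}] = - \frac{x}{2 \sqrt{x^{2} + 3}} = f(x).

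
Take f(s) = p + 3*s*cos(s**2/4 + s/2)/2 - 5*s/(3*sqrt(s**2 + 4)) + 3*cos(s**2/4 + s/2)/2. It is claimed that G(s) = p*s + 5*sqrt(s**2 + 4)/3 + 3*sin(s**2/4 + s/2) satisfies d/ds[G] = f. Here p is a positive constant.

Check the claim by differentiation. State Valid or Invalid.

Invalid: d/ds[G] - f = 10*s/(3*sqrt(s**2 + 4)), which is not 0.

d/ds[G] = (6*p*sqrt(s**2 + 4) + 9*s*sqrt(s**2 + 4)*cos(s**2/4 + s/2) + 10*s + 9*sqrt(s**2 + 4)*cos(s**2/4 + s/2))/(6*sqrt(s**2 + 4))
d/ds[G] - f(s) = 10*s/(3*sqrt(s**2 + 4)) != 0.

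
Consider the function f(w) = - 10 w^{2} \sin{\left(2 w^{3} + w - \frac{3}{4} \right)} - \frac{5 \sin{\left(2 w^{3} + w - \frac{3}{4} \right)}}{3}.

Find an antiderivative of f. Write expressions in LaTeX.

f matches the chain-rule pattern g'(h)*h' with inner function h(w) = 2 w^{3} + w - \frac{3}{4}; substituting u = h(w) collapses the integral.
Check: d/dw[\frac{5 \cos{\left(2 w^{3} + w - \frac{3}{4} \right)}}{3}] = - 10 w^{2} \sin{\left(2 w^{3} + w - \frac{3}{4} \right)} - \frac{5 \sin{\left(2 w^{3} + w - \frac{3}{4} \right)}}{3} = f(w).

An antiderivative is F(w) = \frac{5 \cos{\left(2 w^{3} + w - \frac{3}{4} \right)}}{3}.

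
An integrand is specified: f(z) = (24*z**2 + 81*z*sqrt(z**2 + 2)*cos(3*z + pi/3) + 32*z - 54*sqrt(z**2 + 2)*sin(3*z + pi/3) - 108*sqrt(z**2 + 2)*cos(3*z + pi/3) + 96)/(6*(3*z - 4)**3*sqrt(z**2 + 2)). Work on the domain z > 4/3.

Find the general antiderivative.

F(z) = (-8*sqrt(z**2 + 2) + 9*sin(3*z + pi/3))/(6*(3*z - 4)**2) + C

Recognize the product-rule pattern: f = u'v + uv' with u = (3*z - 4)**(-2), v = -4*sqrt(z**2 + 2)/3 + 3*sin(3*z + pi/3)/2, so integration by parts undoes it.
Check: d/dz[(-8*sqrt(z**2 + 2) + 9*sin(3*z + pi/3))/(6*(3*z - 4)**2)] = (24*z**2 + 81*z*sqrt(z**2 + 2)*cos(3*z + pi/3) + 32*z - 54*sqrt(z**2 + 2)*sin(3*z + pi/3) - 108*sqrt(z**2 + 2)*cos(3*z + pi/3) + 96)/(162*z**3*sqrt(z**2 + 2) - 648*z**2*sqrt(z**2 + 2) + 864*z*sqrt(z**2 + 2) - 384*sqrt(z**2 + 2)), which equals f(z).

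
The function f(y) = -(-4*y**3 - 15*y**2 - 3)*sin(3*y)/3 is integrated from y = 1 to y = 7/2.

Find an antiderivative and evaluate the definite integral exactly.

Antiderivative: F(y) = -4*y**3*cos(3*y)/9 + 4*y**2*sin(3*y)/9 - 5*y**2*cos(3*y)/3 + 10*y*sin(3*y)/9 + 8*y*cos(3*y)/27 - 8*sin(3*y)/81 + cos(3*y)/27; value = 748*sin(21/2)/81 + 16*cos(3)/9 - 118*sin(3)/81 - 4147*cos(21/2)/108

A first test for any F(y): its y-derivative must equal f(y) identically.
F(y) = -4*y**3*cos(3*y)/9 + 4*y**2*sin(3*y)/9 - 5*y**2*cos(3*y)/3 + 10*y*sin(3*y)/9 + 8*y*cos(3*y)/27 - 8*sin(3*y)/81 + cos(3*y)/27 is an antiderivative of f.
Check: d/dy[-4*y**3*cos(3*y)/9 + 4*y**2*sin(3*y)/9 - 5*y**2*cos(3*y)/3 + 10*y*sin(3*y)/9 + 8*y*cos(3*y)/27 - 8*sin(3*y)/81 + cos(3*y)/27] = 4*y**3*sin(3*y)/3 + 5*y**2*sin(3*y) + sin(3*y), which equals f(y).
F(7/2) = 748*sin(21/2)/81 - 4147*cos(21/2)/108; F(1) = 118*sin(3)/81 - 16*cos(3)/9.
Integral = F(7/2) - F(1) = 748*sin(21/2)/81 + 16*cos(3)/9 - 118*sin(3)/81 - 4147*cos(21/2)/108.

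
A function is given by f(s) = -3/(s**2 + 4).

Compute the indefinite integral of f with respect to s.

Whatever form F(s) takes, F'(s) = f(s) is non-negotiable.
Check: d/ds[-3*atan(s/2)/2] = -3/(s**2 + 4) = f(s).

F(s) = -3*atan(s/2)/2 + C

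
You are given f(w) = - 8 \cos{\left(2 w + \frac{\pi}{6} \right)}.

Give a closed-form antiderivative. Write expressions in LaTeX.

An antiderivative is F(w) = - 4 \sin{\left(2 w + \frac{\pi}{6} \right)}.

Whatever form F(w) takes, F'(w) = f(w) is non-negotiable.
Check: d/dw[- 4 \sin{\left(2 w + \frac{\pi}{6} \right)}] = - 8 \cos{\left(2 w + \frac{\pi}{6} \right)} = f(w).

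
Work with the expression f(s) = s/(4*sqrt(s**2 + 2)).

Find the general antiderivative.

F(s) = sqrt(s**2 + 2)/4 + C

The substitution u = s**2 + 2 works: f is exactly (dF/du)*(du/ds) for that inner function.
Check: d/ds[sqrt(s**2 + 2)/4] = s/(4*sqrt(s**2 + 2)) = f(s).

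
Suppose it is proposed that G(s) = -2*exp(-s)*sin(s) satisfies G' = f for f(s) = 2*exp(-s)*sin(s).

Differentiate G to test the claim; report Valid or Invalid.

d/ds[G] = (2*sin(s) - 2*cos(s))*exp(-s)
d/ds[G] - f(s) = -2*exp(-s)*cos(s) != 0.

Invalid: d/ds[G] - f = -2*exp(-s)*cos(s), which is not 0.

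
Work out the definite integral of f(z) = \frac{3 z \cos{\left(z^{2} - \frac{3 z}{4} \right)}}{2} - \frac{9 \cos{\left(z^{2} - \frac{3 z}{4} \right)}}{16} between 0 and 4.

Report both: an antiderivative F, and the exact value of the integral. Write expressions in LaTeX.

The substitution u = z^{2} - \frac{3 z}{4} works: f is exactly (dF/du)*(du/dz) for that inner function.
F(z) = \frac{3 \sin{\left(z^{2} - \frac{3 z}{4} \right)}}{4} is an antiderivative of f.
Check: d/dz[\frac{3 \sin{\left(z^{2} - \frac{3 z}{4} \right)}}{4}] = \frac{3 z \cos{\left(z^{2} - \frac{3 z}{4} \right)}}{2} - \frac{9 \cos{\left(z^{2} - \frac{3 z}{4} \right)}}{16} = f(z).
F(4) = \frac{3 \sin{\left(13 \right)}}{4}; F(0) = 0.
Integral = F(4) - F(0) = \frac{3 \sin{\left(13 \right)}}{4}.

Antiderivative: F(z) = \frac{3 \sin{\left(z^{2} - \frac{3 z}{4} \right)}}{4}; value = \frac{3 \sin{\left(13 \right)}}{4}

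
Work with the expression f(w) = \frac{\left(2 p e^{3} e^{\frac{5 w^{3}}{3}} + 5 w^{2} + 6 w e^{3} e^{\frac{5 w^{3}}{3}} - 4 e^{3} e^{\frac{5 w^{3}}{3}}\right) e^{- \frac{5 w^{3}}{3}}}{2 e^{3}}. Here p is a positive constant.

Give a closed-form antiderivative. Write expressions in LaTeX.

Any candidate F(w) must reproduce f(w) exactly when differentiated.
Check: d/dw[\frac{2 p w + 3 w^{2} - 4 w - e^{- \frac{5 w^{3}}{3} - 3}}{2}] = \frac{\left(2 p e^{3} e^{\frac{5 w^{3}}{3}} + 5 w^{2} + 6 w e^{3} e^{\frac{5 w^{3}}{3}} - 4 e^{3} e^{\frac{5 w^{3}}{3}}\right) e^{- \frac{5 w^{3}}{3}}}{2 e^{3}} = f(w).

An antiderivative is F(w) = \frac{2 p w + 3 w^{2} - 4 w - e^{- \frac{5 w^{3}}{3} - 3}}{2}.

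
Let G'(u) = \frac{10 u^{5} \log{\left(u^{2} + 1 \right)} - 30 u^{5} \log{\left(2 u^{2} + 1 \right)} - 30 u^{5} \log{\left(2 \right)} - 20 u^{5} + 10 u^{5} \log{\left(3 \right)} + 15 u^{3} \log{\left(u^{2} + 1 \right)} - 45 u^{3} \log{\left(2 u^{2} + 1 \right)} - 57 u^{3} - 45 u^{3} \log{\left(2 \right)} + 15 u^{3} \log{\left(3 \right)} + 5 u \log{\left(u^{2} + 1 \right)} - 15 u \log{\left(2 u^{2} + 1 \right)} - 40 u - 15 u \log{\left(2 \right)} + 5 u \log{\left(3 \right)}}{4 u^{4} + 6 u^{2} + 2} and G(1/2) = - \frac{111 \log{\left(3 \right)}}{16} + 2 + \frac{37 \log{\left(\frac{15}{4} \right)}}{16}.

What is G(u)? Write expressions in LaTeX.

Recognize the product-rule pattern: G'(u) = v'r + vr' with v = \frac{5 u^{2}}{4} + 2, r = \log{\left(3 u^{2} + 3 \right)} - 3 \log{\left(4 u^{2} + 2 \right)}, so integration by parts undoes it.
A general antiderivative is \left(\frac{5 u^{2}}{4} + 2\right) \left(\log{\left(3 u^{2} + 3 \right)} - 3 \log{\left(4 u^{2} + 2 \right)}\right) + C.
The condition gives C = - \frac{111 \log{\left(3 \right)}}{16} + 2 + \frac{37 \log{\left(\frac{15}{4} \right)}}{16} - (- \frac{111 \log{\left(3 \right)}}{16} + \frac{37 \log{\left(\frac{15}{4} \right)}}{16}) = 2.
So G(u) = \frac{5 u^{2} \log{\left(3 u^{2} + 3 \right)}}{4} - \frac{15 u^{2} \log{\left(4 u^{2} + 2 \right)}}{4} + 2 \log{\left(3 u^{2} + 3 \right)} - 6 \log{\left(4 u^{2} + 2 \right)} + 2.
Check: d/du[\frac{5 u^{2} \log{\left(3 u^{2} + 3 \right)}}{4} - \frac{15 u^{2} \log{\left(4 u^{2} + 2 \right)}}{4} + 2 \log{\left(3 u^{2} + 3 \right)} - 6 \log{\left(4 u^{2} + 2 \right)} + 2] = \frac{10 u^{5} \log{\left(u^{2} + 1 \right)} - 30 u^{5} \log{\left(2 u^{2} + 1 \right)} - 30 u^{5} \log{\left(2 \right)} - 20 u^{5} + 10 u^{5} \log{\left(3 \right)} + 15 u^{3} \log{\left(u^{2} + 1 \right)} - 45 u^{3} \log{\left(2 u^{2} + 1 \right)} - 57 u^{3} - 45 u^{3} \log{\left(2 \right)} + 15 u^{3} \log{\left(3 \right)} + 5 u \log{\left(u^{2} + 1 \right)} - 15 u \log{\left(2 u^{2} + 1 \right)} - 40 u - 15 u \log{\left(2 \right)} + 5 u \log{\left(3 \right)}}{4 u^{4} + 6 u^{2} + 2} = G'(u).

G(u) = \frac{5 u^{2} \log{\left(3 u^{2} + 3 \right)}}{4} - \frac{15 u^{2} \log{\left(4 u^{2} + 2 \right)}}{4} + 2 \log{\left(3 u^{2} + 3 \right)} - 6 \log{\left(4 u^{2} + 2 \right)} + 2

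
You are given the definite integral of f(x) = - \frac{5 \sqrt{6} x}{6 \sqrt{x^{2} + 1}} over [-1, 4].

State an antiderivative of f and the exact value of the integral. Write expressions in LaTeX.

Antiderivative: F(x) = - \frac{5 \sqrt{\frac{3 x^{2}}{2} + \frac{3}{2}}}{3}; value = - \frac{5 \sqrt{102}}{6} + \frac{5 \sqrt{3}}{3}

The substitution u = \frac{3 x^{2}}{2} + \frac{3}{2} works: f is exactly (dF/du)*(du/dx) for that inner function.
F(x) = - \frac{5 \sqrt{\frac{3 x^{2}}{2} + \frac{3}{2}}}{3} is an antiderivative of f.
Check: d/dx[- \frac{5 \sqrt{\frac{3 x^{2}}{2} + \frac{3}{2}}}{3}] = - \frac{5 \sqrt{6} x}{6 \sqrt{x^{2} + 1}} = f(x).
F(4) = - \frac{5 \sqrt{102}}{6}; F(-1) = - \frac{5 \sqrt{3}}{3}.
Integral = F(4) - F(-1) = - \frac{5 \sqrt{102}}{6} + \frac{5 \sqrt{3}}{3}.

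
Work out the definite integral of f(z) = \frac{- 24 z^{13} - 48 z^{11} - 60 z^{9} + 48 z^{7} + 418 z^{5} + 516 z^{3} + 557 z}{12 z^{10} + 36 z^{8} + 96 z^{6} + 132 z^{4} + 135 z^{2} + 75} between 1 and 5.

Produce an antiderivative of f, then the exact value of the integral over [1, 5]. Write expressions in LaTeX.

Any candidate F(z) must reproduce f(z) exactly when differentiated.
F(z) = - \frac{z^{4}}{2} + z^{2} + \frac{5 \log{\left(4 z^{2} + 4 \right)}}{2} - \frac{4}{3 \left(z^{4} + z^{2} + \frac{5}{2}\right)} is an antiderivative of f.
Check: d/dz[- \frac{z^{4}}{2} + z^{2} + \frac{5 \log{\left(4 z^{2} + 4 \right)}}{2} - \frac{4}{3 \left(z^{4} + z^{2} + \frac{5}{2}\right)}] = \frac{- 24 z^{13} - 48 z^{11} - 60 z^{9} + 48 z^{7} + 418 z^{5} + 516 z^{3} + 557 z}{12 z^{10} + 36 z^{8} + 96 z^{6} + 132 z^{4} + 135 z^{2} + 75} = f(z).
F(5) = - \frac{2251141}{7830} + \frac{5 \log{\left(104 \right)}}{2}; F(1) = \frac{11}{54} + \frac{5 \log{\left(8 \right)}}{2}.
Integral = F(5) - F(1) = - \frac{125152}{435} - \frac{5 \log{\left(8 \right)}}{2} + \frac{5 \log{\left(104 \right)}}{2}.

Antiderivative: F(z) = - \frac{z^{4}}{2} + z^{2} + \frac{5 \log{\left(4 z^{2} + 4 \right)}}{2} - \frac{4}{3 \left(z^{4} + z^{2} + \frac{5}{2}\right)}; value = - \frac{125152}{435} - \frac{5 \log{\left(8 \right)}}{2} + \frac{5 \log{\left(104 \right)}}{2}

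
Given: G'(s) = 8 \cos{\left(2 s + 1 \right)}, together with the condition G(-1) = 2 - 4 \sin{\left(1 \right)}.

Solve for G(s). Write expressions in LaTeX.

A candidate passes only if d/ds[G] lands on the given G'(s) exactly.
A general antiderivative is 4 \sin{\left(2 s + 1 \right)} + C.
The condition gives C = 2 - 4 \sin{\left(1 \right)} - (- 4 \sin{\left(1 \right)}) = 2.
So G(s) = 4 \sin{\left(2 s + 1 \right)} + 2.
Check: d/ds[4 \sin{\left(2 s + 1 \right)} + 2] = 8 \cos{\left(2 s + 1 \right)} = G'(s).

G(s) = 4 \sin{\left(2 s + 1 \right)} + 2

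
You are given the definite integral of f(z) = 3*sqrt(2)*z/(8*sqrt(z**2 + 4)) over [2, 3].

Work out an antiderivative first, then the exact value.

Antiderivative: F(z) = 3*sqrt(2)*sqrt(z**2 + 4)/8; value = -3/2 + 3*sqrt(26)/8

f matches the chain-rule pattern g'(h)*h' with inner function h(z) = z**2/2 + 2; substituting u = h(z) collapses the integral.
F(z) = 3*sqrt(2)*sqrt(z**2 + 4)/8 is an antiderivative of f.
Check: d/dz[3*sqrt(2)*sqrt(z**2 + 4)/8] = 3*sqrt(2)*z/(8*sqrt(z**2 + 4)) = f(z).
F(3) = 3*sqrt(26)/8; F(2) = 3/2.
Integral = F(3) - F(2) = -3/2 + 3*sqrt(26)/8.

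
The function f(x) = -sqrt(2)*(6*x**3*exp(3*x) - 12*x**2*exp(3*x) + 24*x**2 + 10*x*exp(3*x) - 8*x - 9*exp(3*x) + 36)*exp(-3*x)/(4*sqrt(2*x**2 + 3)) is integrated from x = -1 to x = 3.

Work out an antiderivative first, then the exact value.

Antiderivative: F(x) = -sqrt(2)*sqrt(2*x**2 + 3)*(x**2*exp(3*x) - 3*x*exp(3*x) + 2*exp(3*x) - 4)*exp(-3*x)/4; value = -sqrt(10)*exp(3) - sqrt(42)/2 + sqrt(42)*exp(-9) + 3*sqrt(10)/2

f has the shape u'v + uv' for u = 2*sqrt(x**2 + 3/2) and v = -x**2/4 + 3*x/4 - 1/2 + exp(-3*x) — it is the derivative of the product u*v.
F(x) = -sqrt(2)*sqrt(2*x**2 + 3)*(x**2*exp(3*x) - 3*x*exp(3*x) + 2*exp(3*x) - 4)*exp(-3*x)/4 is an antiderivative of f.
Check: d/dx[-sqrt(2)*sqrt(2*x**2 + 3)*(x**2*exp(3*x) - 3*x*exp(3*x) + 2*exp(3*x) - 4)*exp(-3*x)/4] = (-6*sqrt(2)*x**3*exp(3*x) + 12*sqrt(2)*x**2*exp(3*x) - 24*sqrt(2)*x**2 - 10*sqrt(2)*x*exp(3*x) + 8*sqrt(2)*x + 9*sqrt(2)*exp(3*x) - 36*sqrt(2))*exp(-3*x)/(4*sqrt(2*x**2 + 3)), which equals f(x).
F(3) = -sqrt(42)/2 + sqrt(42)*exp(-9); F(-1) = -3*sqrt(10)/2 + sqrt(10)*exp(3).
Integral = F(3) - F(-1) = -sqrt(10)*exp(3) - sqrt(42)/2 + sqrt(42)*exp(-9) + 3*sqrt(10)/2.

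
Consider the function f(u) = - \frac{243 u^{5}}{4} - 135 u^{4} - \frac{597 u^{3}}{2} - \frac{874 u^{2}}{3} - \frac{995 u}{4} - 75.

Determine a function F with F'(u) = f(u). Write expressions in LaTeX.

f matches the chain-rule pattern g'(h)*h' with inner function h(u) = \frac{3 u^{2}}{2} + \frac{4 u}{3} + \frac{5}{2}; substituting w = h(u) collapses the integral.
Check: d/du[- \frac{\left(9 u^{2} + 8 u + 15\right)^{3}}{72}] = - \frac{243 u^{5}}{4} - 135 u^{4} - \frac{597 u^{3}}{2} - \frac{874 u^{2}}{3} - \frac{995 u}{4} - 75 = f(u).

An antiderivative is F(u) = - \frac{\left(9 u^{2} + 8 u + 15\right)^{3}}{72}.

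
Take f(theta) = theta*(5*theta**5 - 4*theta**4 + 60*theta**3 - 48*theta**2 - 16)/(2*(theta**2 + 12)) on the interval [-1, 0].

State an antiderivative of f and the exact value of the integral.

Antiderivative: F(theta) = theta**5/2 - theta**4/2 - 4*log(theta**2/2 + 6); value = -4*log(6) + 1 + 4*log(13/2)

An antiderivative F(theta) passes only if d/dtheta[F] lands on f(theta) exactly.
F(theta) = theta**5/2 - theta**4/2 - 4*log(theta**2/2 + 6) is an antiderivative of f.
Check: d/dtheta[theta**5/2 - theta**4/2 - 4*log(theta**2/2 + 6)] = (5*theta**6 - 4*theta**5 + 60*theta**4 - 48*theta**3 - 16*theta)/(2*theta**2 + 24), which equals f(theta).
F(0) = -4*log(6); F(-1) = -4*log(13/2) - 1.
Integral = F(0) - F(-1) = -4*log(6) + 1 + 4*log(13/2).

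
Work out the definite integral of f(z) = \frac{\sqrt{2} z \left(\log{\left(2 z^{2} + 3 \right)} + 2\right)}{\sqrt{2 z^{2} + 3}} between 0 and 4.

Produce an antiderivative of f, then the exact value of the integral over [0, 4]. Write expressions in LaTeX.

Recognize the product-rule pattern: f = u'v + uv' with u = \frac{\sqrt{4 z^{2} + 6}}{2}, v = \log{\left(2 z^{2} + 3 \right)}, so integration by parts undoes it.
F(z) = \frac{\sqrt{4 z^{2} + 6} \log{\left(2 z^{2} + 3 \right)}}{2} is an antiderivative of f.
Check: d/dz[\frac{\sqrt{4 z^{2} + 6} \log{\left(2 z^{2} + 3 \right)}}{2}] = \frac{\sqrt{2} z \log{\left(2 z^{2} + 3 \right)} + 2 \sqrt{2} z}{\sqrt{2 z^{2} + 3}}, which equals f(z).
F(4) = \frac{\sqrt{70} \log{\left(35 \right)}}{2}; F(0) = \frac{\sqrt{6} \log{\left(3 \right)}}{2}.
Integral = F(4) - F(0) = - \frac{\sqrt{6} \log{\left(3 \right)}}{2} + \frac{\sqrt{70} \log{\left(35 \right)}}{2}.

Antiderivative: F(z) = \frac{\sqrt{4 z^{2} + 6} \log{\left(2 z^{2} + 3 \right)}}{2}; value = - \frac{\sqrt{6} \log{\left(3 \right)}}{2} + \frac{\sqrt{70} \log{\left(35 \right)}}{2}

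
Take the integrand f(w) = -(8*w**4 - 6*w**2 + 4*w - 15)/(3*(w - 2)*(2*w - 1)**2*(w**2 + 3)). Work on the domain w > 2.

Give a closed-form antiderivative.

An antiderivative is F(w) = -97*log(w - 2)/189 - 236*log(w - 1/2)/4563 - 361*log(w**2 + 3)/7098 - 838*sqrt(3)*atan(sqrt(3)*w/3)/3549 + 56/(234*w - 117).

The denominator factors as 3*(w - 2)*(2*w - 1)**2*(w**2 + 3); partial fractions split f into directly integrable pieces: -(361*w + 2514)/(3549*(w**2 + 3)) - 472/(4563*(2*w - 1)) - 112/(117*(2*w - 1)**2) - 97/(189*(w - 2)).
Check: d/dw[-97*log(w - 2)/189 - 236*log(w - 1/2)/4563 - 361*log(w**2 + 3)/7098 - 838*sqrt(3)*atan(sqrt(3)*w/3)/3549 + 56/(234*w - 117)] = (-8*w**4 + 6*w**2 - 4*w + 15)/(12*w**5 - 36*w**4 + 63*w**3 - 114*w**2 + 81*w - 18), which equals f(w).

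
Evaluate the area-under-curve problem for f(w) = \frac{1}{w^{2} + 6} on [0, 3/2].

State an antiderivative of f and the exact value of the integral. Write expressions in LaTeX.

Antiderivative: F(w) = \frac{\sqrt{6} \operatorname{atan}{\left(\frac{\sqrt{6} w}{6} \right)}}{6}; value = \frac{\sqrt{6} \operatorname{atan}{\left(\frac{\sqrt{6}}{4} \right)}}{6}

Since d/dw undoes antidifferentiation here, F'(w) = f(w) is required of F(w).
F(w) = \frac{\sqrt{6} \operatorname{atan}{\left(\frac{\sqrt{6} w}{6} \right)}}{6} is an antiderivative of f.
Check: d/dw[\frac{\sqrt{6} \operatorname{atan}{\left(\frac{\sqrt{6} w}{6} \right)}}{6}] = \frac{1}{w^{2} + 6} = f(w).
F(3/2) = \frac{\sqrt{6} \operatorname{atan}{\left(\frac{\sqrt{6}}{4} \right)}}{6}; F(0) = 0.
Integral = F(3/2) - F(0) = \frac{\sqrt{6} \operatorname{atan}{\left(\frac{\sqrt{6}}{4} \right)}}{6}.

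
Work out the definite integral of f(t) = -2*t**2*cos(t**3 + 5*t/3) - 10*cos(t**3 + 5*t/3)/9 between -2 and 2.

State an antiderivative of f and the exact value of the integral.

Antiderivative: F(t) = -2*sin(t**3 + 5*t/3)/3; value = -4*sin(34/3)/3

The substitution u = t**3 + 5*t/3 works: f is exactly (dF/du)*(du/dt) for that inner function.
F(t) = -2*sin(t**3 + 5*t/3)/3 is an antiderivative of f.
Check: d/dt[-2*sin(t**3 + 5*t/3)/3] = -2*t**2*cos(t**3 + 5*t/3) - 10*cos(t**3 + 5*t/3)/9 = f(t).
F(2) = -2*sin(34/3)/3; F(-2) = 2*sin(34/3)/3.
Integral = F(2) - F(-2) = -4*sin(34/3)/3.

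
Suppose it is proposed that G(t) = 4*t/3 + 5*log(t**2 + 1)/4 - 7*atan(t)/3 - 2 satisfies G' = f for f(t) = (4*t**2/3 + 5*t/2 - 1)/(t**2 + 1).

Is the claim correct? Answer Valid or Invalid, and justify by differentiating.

d/dt[G] = (8*t**2 + 15*t - 6)/(6*t**2 + 6)
This equals f(t) exactly, so the claim holds.

Valid: G'(t) = f(t).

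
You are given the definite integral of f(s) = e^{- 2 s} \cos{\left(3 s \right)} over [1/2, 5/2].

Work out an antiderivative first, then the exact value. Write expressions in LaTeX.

Differentiate the proposed F(s) back; it has to land on f(s) exactly.
F(s) = \frac{\left(3 \sin{\left(3 s \right)} - 2 \cos{\left(3 s \right)}\right) e^{- 2 s}}{13} is an antiderivative of f.
Check: d/ds[\frac{\left(3 \sin{\left(3 s \right)} - 2 \cos{\left(3 s \right)}\right) e^{- 2 s}}{13}] = e^{- 2 s} \cos{\left(3 s \right)} = f(s).
F(5/2) = - \frac{2 \cos{\left(\frac{15}{2} \right)}}{13 e^{5}} + \frac{3 \sin{\left(\frac{15}{2} \right)}}{13 e^{5}}; F(1/2) = - \frac{2 \cos{\left(\frac{3}{2} \right)}}{13 e} + \frac{3 \sin{\left(\frac{3}{2} \right)}}{13 e}.
Integral = F(5/2) - F(1/2) = - \frac{3 \sin{\left(\frac{3}{2} \right)}}{13 e} - \frac{2 \cos{\left(\frac{15}{2} \right)}}{13 e^{5}} + \frac{3 \sin{\left(\frac{15}{2} \right)}}{13 e^{5}} + \frac{2 \cos{\left(\frac{3}{2} \right)}}{13 e}.

Antiderivative: F(s) = \frac{\left(3 \sin{\left(3 s \right)} - 2 \cos{\left(3 s \right)}\right) e^{- 2 s}}{13}; value = - \frac{3 \sin{\left(\frac{3}{2} \right)}}{13 e} - \frac{2 \cos{\left(\frac{15}{2} \right)}}{13 e^{5}} + \frac{3 \sin{\left(\frac{15}{2} \right)}}{13 e^{5}} + \frac{2 \cos{\left(\frac{3}{2} \right)}}{13 e}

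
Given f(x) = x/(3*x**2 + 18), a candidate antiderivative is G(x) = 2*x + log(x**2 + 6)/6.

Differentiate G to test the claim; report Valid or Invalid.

Invalid: d/dx[G] - f = 2, which is not 0.

d/dx[G] = (6*x**2 + x + 36)/(3*x**2 + 18)
d/dx[G] - f(x) = 2 != 0.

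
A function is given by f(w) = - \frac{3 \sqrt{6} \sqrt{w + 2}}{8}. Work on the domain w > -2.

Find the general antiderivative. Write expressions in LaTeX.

Any candidate F(w) must reproduce f(w) exactly when differentiated.
Check: d/dw[\frac{\sqrt{2} \left(- \sqrt{3} w \sqrt{w + 2} - 2 \sqrt{3} \sqrt{w + 2}\right)}{4}] = \frac{- 3 \sqrt{6} w - 6 \sqrt{6}}{8 \sqrt{w + 2}}, which equals f(w).

F(w) = \frac{\sqrt{2} \left(- \sqrt{3} w \sqrt{w + 2} - 2 \sqrt{3} \sqrt{w + 2}\right)}{4} + C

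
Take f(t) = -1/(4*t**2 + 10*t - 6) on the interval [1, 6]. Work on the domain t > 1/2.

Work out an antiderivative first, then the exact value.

Antiderivative: F(t) = -log(t - 1/2)/14 + log(t + 3)/14; value = -log(11/2)/14 - log(4)/14 - log(2)/14 + log(9)/14

The denominator factors as 2*(t + 3)*(2*t - 1); partial fractions split f into directly integrable pieces: -1/(7*(2*t - 1)) + 1/(14*(t + 3)).
F(t) = -log(t - 1/2)/14 + log(t + 3)/14 is an antiderivative of f.
Check: d/dt[-log(t - 1/2)/14 + log(t + 3)/14] = -1/(4*t**2 + 10*t - 6) = f(t).
F(6) = -log(11/2)/14 + log(9)/14; F(1) = log(2)/14 + log(4)/14.
Integral = F(6) - F(1) = -log(11/2)/14 - log(4)/14 - log(2)/14 + log(9)/14.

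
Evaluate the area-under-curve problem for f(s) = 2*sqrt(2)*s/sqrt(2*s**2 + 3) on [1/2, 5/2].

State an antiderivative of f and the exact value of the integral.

f matches the chain-rule pattern g'(h)*h' with inner function h(s) = s**2 + 3/2; substituting u = h(s) collapses the integral.
F(s) = sqrt(2)*sqrt(2*s**2 + 3) is an antiderivative of f.
Check: d/ds[sqrt(2)*sqrt(2*s**2 + 3)] = 2*sqrt(2)*s/sqrt(2*s**2 + 3) = f(s).
F(5/2) = sqrt(31); F(1/2) = sqrt(7).
Integral = F(5/2) - F(1/2) = -sqrt(7) + sqrt(31).

Antiderivative: F(s) = sqrt(2)*sqrt(2*s**2 + 3); value = -sqrt(7) + sqrt(31)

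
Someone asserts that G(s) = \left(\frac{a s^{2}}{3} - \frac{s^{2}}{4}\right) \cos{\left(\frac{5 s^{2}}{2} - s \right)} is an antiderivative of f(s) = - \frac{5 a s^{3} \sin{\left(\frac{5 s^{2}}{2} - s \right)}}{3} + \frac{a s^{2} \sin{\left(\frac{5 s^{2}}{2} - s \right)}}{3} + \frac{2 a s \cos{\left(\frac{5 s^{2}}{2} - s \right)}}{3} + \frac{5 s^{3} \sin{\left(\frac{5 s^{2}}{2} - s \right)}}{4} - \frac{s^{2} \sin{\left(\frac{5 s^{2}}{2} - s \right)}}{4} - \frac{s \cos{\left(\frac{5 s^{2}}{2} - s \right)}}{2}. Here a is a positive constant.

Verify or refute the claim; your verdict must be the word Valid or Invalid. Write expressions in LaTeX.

Valid: G'(s) = f(s).

d/ds[G] = - \frac{5 a s^{3} \sin{\left(\frac{5 s^{2}}{2} - s \right)}}{3} + \frac{a s^{2} \sin{\left(\frac{5 s^{2}}{2} - s \right)}}{3} + \frac{2 a s \cos{\left(\frac{5 s^{2}}{2} - s \right)}}{3} + \frac{5 s^{3} \sin{\left(\frac{5 s^{2}}{2} - s \right)}}{4} - \frac{s^{2} \sin{\left(\frac{5 s^{2}}{2} - s \right)}}{4} - \frac{s \cos{\left(\frac{5 s^{2}}{2} - s \right)}}{2}
This equals f(s) exactly, so the claim holds.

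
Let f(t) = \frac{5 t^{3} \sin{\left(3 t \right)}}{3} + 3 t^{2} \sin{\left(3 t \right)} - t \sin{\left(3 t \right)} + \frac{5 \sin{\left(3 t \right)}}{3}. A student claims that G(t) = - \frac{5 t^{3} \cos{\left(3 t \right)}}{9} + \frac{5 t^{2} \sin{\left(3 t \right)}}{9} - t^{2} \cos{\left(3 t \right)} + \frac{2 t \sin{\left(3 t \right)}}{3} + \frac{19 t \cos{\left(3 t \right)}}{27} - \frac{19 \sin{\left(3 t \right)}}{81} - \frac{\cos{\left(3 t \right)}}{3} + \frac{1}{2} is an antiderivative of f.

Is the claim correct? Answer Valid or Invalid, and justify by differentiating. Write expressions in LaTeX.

Valid. The derivative of G reproduces f.

d/dt[G] = \frac{5 t^{3} \sin{\left(3 t \right)}}{3} + 3 t^{2} \sin{\left(3 t \right)} - t \sin{\left(3 t \right)} + \frac{5 \sin{\left(3 t \right)}}{3}
This equals f(t) exactly, so the claim holds.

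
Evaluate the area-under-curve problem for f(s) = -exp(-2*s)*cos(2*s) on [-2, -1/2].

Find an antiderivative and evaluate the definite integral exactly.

Antiderivative: F(s) = -exp(-2*s)*sin(2*s)/4 + exp(-2*s)*cos(2*s)/4; value = exp(1)*cos(1)/4 + exp(1)*sin(1)/4 - exp(4)*cos(4)/4 - exp(4)*sin(4)/4

A first test for any F(s): its s-derivative must equal f(s) identically.
F(s) = -exp(-2*s)*sin(2*s)/4 + exp(-2*s)*cos(2*s)/4 is an antiderivative of f.
Check: d/ds[-exp(-2*s)*sin(2*s)/4 + exp(-2*s)*cos(2*s)/4] = -exp(-2*s)*cos(2*s) = f(s).
F(-1/2) = exp(1)*cos(1)/4 + exp(1)*sin(1)/4; F(-2) = exp(4)*sin(4)/4 + exp(4)*cos(4)/4.
Integral = F(-1/2) - F(-2) = exp(1)*cos(1)/4 + exp(1)*sin(1)/4 - exp(4)*cos(4)/4 - exp(4)*sin(4)/4.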